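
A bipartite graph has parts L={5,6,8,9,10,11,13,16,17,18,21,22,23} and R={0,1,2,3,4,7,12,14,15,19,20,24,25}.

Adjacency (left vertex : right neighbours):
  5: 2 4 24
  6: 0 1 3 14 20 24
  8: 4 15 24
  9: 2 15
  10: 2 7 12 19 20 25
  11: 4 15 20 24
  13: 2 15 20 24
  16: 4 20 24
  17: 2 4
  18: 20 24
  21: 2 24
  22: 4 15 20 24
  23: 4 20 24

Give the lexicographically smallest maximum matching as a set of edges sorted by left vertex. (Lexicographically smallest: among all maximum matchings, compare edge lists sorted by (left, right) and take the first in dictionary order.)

|M| = 7 (so the lex-smallest maximum matching has 7 edges)
process left vertices in ascending order; for each, take the smallest-labelled available neighbour that still permits 7 edges overall, or leave it unmatched if none does
lex-smallest matching: {5-2, 6-0, 8-4, 9-15, 10-7, 11-20, 13-24}

Lex-smallest maximum matching: {(5,2), (6,0), (8,4), (9,15), (10,7), (11,20), (13,24)}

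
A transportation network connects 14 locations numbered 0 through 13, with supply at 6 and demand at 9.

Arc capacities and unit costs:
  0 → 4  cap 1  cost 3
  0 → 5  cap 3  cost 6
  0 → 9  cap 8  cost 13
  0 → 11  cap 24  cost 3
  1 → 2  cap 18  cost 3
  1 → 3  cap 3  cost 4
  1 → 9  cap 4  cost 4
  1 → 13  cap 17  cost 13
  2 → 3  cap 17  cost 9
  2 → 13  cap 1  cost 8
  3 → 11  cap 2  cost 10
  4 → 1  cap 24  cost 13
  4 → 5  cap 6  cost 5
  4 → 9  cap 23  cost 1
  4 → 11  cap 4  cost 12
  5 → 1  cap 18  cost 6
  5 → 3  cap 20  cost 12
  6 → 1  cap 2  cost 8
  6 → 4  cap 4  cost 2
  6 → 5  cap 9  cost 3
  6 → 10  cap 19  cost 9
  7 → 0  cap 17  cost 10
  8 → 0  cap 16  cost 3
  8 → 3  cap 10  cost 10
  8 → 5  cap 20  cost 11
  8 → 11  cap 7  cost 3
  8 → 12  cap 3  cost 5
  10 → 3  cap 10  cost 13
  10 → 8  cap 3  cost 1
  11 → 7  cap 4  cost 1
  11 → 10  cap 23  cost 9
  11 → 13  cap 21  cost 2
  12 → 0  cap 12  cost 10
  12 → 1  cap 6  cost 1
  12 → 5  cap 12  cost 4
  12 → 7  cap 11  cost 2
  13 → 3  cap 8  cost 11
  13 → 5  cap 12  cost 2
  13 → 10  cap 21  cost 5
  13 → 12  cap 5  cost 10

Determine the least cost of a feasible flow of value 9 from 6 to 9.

shortest-cost path #1: 6→4→9 push 4 @ unit cost 3 (adds 12)
shortest-cost path #2: 6→1→9 push 2 @ unit cost 12 (adds 24)
shortest-cost path #3: 6→5→1→9 push 2 @ unit cost 13 (adds 26)
shortest-cost path #4: 6→10→8→0→4→9 push 1 @ unit cost 17 (adds 17)
total cost = 79

Minimum cost for 9 units: 79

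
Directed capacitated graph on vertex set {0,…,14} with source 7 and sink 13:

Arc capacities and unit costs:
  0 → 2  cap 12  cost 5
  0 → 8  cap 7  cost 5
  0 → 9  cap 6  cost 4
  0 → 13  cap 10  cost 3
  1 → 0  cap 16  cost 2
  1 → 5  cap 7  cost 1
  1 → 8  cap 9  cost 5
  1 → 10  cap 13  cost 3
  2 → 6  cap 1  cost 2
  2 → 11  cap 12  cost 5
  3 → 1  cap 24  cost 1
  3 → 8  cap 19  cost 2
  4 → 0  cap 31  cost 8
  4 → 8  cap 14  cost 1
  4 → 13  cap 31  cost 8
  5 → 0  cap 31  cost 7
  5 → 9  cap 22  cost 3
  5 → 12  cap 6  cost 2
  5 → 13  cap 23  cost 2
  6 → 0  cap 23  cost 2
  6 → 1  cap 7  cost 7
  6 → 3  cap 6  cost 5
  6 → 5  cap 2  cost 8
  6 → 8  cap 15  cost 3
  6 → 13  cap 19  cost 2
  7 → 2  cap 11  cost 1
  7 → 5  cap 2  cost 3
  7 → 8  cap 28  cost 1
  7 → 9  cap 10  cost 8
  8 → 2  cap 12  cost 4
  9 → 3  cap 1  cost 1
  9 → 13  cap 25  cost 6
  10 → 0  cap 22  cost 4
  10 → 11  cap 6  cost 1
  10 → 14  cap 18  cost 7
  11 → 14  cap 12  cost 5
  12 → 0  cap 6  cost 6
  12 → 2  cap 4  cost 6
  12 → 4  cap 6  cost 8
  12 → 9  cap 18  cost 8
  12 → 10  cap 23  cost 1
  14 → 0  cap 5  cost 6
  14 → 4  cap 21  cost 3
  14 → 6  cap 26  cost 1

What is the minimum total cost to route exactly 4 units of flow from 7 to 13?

shortest-cost path #1: 7→5→13 push 2 @ unit cost 5 (adds 10)
shortest-cost path #2: 7→2→6→13 push 1 @ unit cost 5 (adds 5)
shortest-cost path #3: 7→9→3→1→5→13 push 1 @ unit cost 13 (adds 13)
total cost = 28

Minimum cost for 4 units: 28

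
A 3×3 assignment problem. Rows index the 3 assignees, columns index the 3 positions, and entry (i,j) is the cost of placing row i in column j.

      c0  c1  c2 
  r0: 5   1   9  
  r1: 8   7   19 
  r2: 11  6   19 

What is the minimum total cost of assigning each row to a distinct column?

optimal assignment: row0→col2 (cost 9), row1→col0 (cost 8), row2→col1 (cost 6)
total = 9 + 8 + 6 = 23

Minimum assignment cost: 23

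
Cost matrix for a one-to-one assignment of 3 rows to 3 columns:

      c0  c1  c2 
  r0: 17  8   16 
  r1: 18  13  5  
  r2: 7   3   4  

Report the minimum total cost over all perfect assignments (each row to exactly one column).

Minimum assignment cost: 20

optimal assignment: row0→col1 (cost 8), row1→col2 (cost 5), row2→col0 (cost 7)
total = 8 + 5 + 7 = 20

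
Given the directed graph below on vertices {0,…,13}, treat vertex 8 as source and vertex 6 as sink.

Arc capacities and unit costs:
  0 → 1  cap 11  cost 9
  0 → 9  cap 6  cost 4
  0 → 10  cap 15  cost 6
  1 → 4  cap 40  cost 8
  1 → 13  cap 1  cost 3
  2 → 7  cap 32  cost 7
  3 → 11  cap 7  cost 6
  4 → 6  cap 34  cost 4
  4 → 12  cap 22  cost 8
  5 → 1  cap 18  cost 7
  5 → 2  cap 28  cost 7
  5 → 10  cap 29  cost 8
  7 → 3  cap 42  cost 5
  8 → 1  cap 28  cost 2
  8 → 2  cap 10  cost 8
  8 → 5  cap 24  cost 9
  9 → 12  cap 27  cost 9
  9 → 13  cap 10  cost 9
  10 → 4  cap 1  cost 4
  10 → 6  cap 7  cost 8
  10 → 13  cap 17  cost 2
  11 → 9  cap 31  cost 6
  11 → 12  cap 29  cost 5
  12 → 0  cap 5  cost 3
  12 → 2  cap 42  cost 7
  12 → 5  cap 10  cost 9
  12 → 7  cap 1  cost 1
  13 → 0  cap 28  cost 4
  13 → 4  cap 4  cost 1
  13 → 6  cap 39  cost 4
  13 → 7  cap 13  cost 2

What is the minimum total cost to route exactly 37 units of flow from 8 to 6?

shortest-cost path #1: 8→1→13→6 push 1 @ unit cost 9 (adds 9)
shortest-cost path #2: 8→1→4→6 push 27 @ unit cost 14 (adds 378)
shortest-cost path #3: 8→5→10→13→6 push 9 @ unit cost 23 (adds 207)
total cost = 594

Minimum cost for 37 units: 594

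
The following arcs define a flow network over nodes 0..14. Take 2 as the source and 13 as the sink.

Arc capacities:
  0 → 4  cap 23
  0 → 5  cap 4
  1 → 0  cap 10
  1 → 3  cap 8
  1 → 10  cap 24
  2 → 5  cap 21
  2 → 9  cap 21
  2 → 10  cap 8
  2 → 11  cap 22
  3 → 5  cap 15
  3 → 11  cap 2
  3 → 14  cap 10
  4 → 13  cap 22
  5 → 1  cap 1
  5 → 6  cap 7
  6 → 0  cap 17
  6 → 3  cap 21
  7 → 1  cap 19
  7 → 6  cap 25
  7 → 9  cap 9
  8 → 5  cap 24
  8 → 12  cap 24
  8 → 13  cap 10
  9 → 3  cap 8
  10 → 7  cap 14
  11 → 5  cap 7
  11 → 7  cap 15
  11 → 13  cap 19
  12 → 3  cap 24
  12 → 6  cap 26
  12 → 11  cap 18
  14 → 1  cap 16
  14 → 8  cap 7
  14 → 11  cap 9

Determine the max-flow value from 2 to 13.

Maximum flow value: 46

augment #1: 2→11→13 bottleneck 19, total now 19
augment #2: 2→5→1→0→4→13 bottleneck 1, total now 20
augment #3: 2→5→6→0→4→13 bottleneck 7, total now 27
augment #4: 2→9→3→14→8→13 bottleneck 7, total now 34
augment #5: 2→10→7→1→0→4→13 bottleneck 8, total now 42
augment #6: 2→11→7→1→0→4→13 bottleneck 1, total now 43
augment #7: 2→11→7→6→0→4→13 bottleneck 2, total now 45
augment #8: 2→9→3→11→7→6→0→4→13 bottleneck 1, total now 46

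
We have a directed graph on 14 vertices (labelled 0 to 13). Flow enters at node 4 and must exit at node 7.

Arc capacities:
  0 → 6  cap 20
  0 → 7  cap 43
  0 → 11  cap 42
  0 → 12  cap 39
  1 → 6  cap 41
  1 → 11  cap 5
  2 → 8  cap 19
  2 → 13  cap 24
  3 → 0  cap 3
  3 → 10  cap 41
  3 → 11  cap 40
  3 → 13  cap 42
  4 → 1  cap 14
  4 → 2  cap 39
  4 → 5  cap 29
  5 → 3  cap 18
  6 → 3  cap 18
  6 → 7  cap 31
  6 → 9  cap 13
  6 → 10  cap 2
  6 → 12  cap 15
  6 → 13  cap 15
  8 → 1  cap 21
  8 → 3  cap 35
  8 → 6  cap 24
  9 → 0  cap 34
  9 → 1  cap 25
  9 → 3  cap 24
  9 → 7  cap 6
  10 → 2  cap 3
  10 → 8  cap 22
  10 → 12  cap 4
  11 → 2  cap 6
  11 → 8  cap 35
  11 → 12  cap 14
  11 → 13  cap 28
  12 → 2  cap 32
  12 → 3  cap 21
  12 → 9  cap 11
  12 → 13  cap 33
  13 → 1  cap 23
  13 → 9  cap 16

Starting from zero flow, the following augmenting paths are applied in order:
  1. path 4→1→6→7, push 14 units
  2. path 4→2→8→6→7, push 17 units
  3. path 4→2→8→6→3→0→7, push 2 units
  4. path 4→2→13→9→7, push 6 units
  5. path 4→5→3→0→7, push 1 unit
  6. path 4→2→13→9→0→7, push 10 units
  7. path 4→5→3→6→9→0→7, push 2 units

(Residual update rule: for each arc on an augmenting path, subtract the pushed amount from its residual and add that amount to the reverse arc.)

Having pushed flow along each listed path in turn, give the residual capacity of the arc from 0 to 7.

Residual capacity of (0,7): 28

after path 1 (4→1→6→7, push 14): res(0,7)=43
after path 2 (4→2→8→6→7, push 17): res(0,7)=43
after path 3 (4→2→8→6→3→0→7, push 2): res(0,7)=41
after path 4 (4→2→13→9→7, push 6): res(0,7)=41
after path 5 (4→5→3→0→7, push 1): res(0,7)=40
after path 6 (4→2→13→9→0→7, push 10): res(0,7)=30
after path 7 (4→5→3→6→9→0→7, push 2): res(0,7)=28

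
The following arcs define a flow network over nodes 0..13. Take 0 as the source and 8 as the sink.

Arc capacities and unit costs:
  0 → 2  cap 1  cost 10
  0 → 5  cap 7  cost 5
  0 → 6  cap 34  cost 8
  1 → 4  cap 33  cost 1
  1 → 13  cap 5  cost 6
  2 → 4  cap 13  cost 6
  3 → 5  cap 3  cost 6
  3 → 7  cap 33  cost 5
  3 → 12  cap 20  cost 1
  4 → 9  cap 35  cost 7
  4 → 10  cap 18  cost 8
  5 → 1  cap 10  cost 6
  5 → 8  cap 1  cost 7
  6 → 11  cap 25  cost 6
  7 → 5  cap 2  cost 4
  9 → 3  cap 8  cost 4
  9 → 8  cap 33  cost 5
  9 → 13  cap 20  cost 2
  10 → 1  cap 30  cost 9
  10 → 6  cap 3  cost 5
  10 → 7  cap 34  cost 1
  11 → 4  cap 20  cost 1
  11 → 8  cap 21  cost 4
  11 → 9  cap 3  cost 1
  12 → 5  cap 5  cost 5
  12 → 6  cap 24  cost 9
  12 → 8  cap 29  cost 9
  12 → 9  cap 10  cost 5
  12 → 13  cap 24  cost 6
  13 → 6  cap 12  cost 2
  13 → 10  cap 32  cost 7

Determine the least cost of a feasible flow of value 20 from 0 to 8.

shortest-cost path #1: 0→5→8 push 1 @ unit cost 12 (adds 12)
shortest-cost path #2: 0→6→11→8 push 19 @ unit cost 18 (adds 342)
total cost = 354

Minimum cost for 20 units: 354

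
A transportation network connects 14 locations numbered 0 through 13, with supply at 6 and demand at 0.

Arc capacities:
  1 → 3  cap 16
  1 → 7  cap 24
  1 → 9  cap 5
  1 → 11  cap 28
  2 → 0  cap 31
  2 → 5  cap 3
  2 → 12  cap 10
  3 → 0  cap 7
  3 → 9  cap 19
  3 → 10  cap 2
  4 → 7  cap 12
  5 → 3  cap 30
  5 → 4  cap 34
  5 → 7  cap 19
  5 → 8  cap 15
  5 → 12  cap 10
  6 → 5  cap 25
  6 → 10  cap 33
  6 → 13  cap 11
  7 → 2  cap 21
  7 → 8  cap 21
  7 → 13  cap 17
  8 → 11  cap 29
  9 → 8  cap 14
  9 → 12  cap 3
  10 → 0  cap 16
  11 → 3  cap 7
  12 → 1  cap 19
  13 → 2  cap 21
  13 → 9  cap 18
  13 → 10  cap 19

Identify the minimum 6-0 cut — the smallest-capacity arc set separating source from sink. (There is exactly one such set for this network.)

Min-cut arcs: {(6,5), (6,13), (10,0)} (total capacity 52)

augment #1: 6→10→0 push 16
augment #2: 6→5→3→0 push 7
augment #3: 6→13→2→0 push 11
augment #4: 6→5→7→2→0 push 18
max flow = 52; residual-reachable set from 6 gives S-side
cut edges (S→T): {(6,5), (6,13), (10,0)} total cap 52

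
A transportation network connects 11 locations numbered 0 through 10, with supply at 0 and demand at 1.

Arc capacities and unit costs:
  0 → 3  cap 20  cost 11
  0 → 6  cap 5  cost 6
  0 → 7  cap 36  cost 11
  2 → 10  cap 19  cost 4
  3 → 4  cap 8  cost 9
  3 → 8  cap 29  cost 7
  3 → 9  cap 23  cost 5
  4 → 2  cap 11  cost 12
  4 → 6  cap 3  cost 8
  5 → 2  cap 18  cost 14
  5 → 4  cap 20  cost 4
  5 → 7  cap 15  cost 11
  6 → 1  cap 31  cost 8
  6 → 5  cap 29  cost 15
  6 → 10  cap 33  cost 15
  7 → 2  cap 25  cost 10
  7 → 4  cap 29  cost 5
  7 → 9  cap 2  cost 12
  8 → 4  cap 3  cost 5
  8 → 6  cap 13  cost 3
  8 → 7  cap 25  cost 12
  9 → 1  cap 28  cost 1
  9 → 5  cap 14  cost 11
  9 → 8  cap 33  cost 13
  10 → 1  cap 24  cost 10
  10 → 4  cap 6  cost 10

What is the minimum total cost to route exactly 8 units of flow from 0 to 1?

Minimum cost for 8 units: 121

shortest-cost path #1: 0→6→1 push 5 @ unit cost 14 (adds 70)
shortest-cost path #2: 0→3→9→1 push 3 @ unit cost 17 (adds 51)
total cost = 121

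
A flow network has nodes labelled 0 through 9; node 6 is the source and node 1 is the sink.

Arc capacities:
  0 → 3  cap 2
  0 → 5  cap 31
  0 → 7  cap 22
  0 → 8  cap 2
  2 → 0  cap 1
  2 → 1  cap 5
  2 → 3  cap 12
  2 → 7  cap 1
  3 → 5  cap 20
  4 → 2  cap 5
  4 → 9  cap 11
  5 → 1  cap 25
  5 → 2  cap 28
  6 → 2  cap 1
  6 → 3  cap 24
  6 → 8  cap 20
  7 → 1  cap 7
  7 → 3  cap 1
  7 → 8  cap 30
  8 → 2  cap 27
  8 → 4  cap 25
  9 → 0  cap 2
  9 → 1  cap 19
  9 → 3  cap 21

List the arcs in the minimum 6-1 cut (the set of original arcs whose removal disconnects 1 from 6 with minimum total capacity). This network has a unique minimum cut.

augment #1: 6→2→1 push 1
augment #2: 6→3→5→1 push 20
augment #3: 6→8→2→1 push 4
augment #4: 6→8→2→7→1 push 1
augment #5: 6→8→4→9→1 push 11
augment #6: 6→8→2→0→5→1 push 1
max flow = 38; residual-reachable set from 6 gives S-side
cut edges (S→T): {(2,0), (2,1), (2,7), (3,5), (4,9)} total cap 38

Min-cut arcs: {(2,0), (2,1), (2,7), (3,5), (4,9)} (total capacity 38)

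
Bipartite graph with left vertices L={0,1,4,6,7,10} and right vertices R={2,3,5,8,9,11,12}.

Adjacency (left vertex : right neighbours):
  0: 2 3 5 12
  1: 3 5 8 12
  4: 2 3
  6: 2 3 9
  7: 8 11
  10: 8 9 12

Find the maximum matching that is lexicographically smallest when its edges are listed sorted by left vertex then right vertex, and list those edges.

Lex-smallest maximum matching: {(0,2), (1,5), (4,3), (6,9), (7,8), (10,12)}

|M| = 6 (so the lex-smallest maximum matching has 6 edges)
process left vertices in ascending order; for each, take the smallest-labelled available neighbour that still permits 6 edges overall, or leave it unmatched if none does
lex-smallest matching: {0-2, 1-5, 4-3, 6-9, 7-8, 10-12}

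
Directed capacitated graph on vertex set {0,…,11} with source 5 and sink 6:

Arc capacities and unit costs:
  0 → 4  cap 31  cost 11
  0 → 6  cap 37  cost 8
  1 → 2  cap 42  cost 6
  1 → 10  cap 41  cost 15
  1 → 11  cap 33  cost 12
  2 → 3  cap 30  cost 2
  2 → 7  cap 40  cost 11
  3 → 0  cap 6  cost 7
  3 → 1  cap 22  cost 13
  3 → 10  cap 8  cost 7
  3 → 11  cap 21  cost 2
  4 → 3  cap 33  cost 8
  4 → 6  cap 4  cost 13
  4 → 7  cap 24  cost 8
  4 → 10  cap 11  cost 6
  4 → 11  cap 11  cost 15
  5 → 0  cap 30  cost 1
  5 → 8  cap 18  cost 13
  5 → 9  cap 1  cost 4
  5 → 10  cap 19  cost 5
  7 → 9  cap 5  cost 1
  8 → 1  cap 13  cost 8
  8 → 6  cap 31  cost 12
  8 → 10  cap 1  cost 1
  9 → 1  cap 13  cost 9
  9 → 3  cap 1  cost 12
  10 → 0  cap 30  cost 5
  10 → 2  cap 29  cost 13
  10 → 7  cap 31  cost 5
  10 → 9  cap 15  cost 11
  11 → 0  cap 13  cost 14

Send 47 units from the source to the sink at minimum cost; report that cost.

shortest-cost path #1: 5→0→6 push 30 @ unit cost 9 (adds 270)
shortest-cost path #2: 5→10→0→6 push 7 @ unit cost 18 (adds 126)
shortest-cost path #3: 5→8→6 push 10 @ unit cost 25 (adds 250)
total cost = 646

Minimum cost for 47 units: 646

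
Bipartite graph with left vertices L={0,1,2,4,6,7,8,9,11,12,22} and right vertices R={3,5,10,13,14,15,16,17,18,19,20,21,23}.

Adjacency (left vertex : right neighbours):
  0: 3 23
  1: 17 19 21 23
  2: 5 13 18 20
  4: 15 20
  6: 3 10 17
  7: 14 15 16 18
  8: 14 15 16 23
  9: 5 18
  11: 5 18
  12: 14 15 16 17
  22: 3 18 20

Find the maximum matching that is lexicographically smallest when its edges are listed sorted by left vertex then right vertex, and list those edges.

|M| = 11 (so the lex-smallest maximum matching has 11 edges)
process left vertices in ascending order; for each, take the smallest-labelled available neighbour that still permits 11 edges overall, or leave it unmatched if none does
lex-smallest matching: {0-3, 1-17, 2-13, 4-15, 6-10, 7-14, 8-23, 9-5, 11-18, 12-16, 22-20}

Lex-smallest maximum matching: {(0,3), (1,17), (2,13), (4,15), (6,10), (7,14), (8,23), (9,5), (11,18), (12,16), (22,20)}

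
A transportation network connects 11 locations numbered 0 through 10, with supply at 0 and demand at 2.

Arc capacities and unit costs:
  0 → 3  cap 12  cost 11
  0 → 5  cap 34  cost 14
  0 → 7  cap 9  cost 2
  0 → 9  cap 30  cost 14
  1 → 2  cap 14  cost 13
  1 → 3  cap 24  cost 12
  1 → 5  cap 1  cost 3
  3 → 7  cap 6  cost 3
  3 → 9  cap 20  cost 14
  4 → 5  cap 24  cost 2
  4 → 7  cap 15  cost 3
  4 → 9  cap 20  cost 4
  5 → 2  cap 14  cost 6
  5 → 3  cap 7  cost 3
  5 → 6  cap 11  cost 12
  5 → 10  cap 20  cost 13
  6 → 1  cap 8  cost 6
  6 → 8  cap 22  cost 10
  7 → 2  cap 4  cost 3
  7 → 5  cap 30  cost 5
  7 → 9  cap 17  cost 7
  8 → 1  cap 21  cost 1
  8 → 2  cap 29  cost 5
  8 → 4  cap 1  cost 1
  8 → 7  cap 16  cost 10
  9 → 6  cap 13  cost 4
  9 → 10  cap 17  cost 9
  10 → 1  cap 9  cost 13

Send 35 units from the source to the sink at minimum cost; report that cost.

shortest-cost path #1: 0→7→2 push 4 @ unit cost 5 (adds 20)
shortest-cost path #2: 0→7→5→2 push 5 @ unit cost 13 (adds 65)
shortest-cost path #3: 0→5→2 push 9 @ unit cost 20 (adds 180)
shortest-cost path #4: 0→9→6→8→2 push 13 @ unit cost 33 (adds 429)
shortest-cost path #5: 0→5→6→8→2 push 4 @ unit cost 41 (adds 164)
total cost = 858

Minimum cost for 35 units: 858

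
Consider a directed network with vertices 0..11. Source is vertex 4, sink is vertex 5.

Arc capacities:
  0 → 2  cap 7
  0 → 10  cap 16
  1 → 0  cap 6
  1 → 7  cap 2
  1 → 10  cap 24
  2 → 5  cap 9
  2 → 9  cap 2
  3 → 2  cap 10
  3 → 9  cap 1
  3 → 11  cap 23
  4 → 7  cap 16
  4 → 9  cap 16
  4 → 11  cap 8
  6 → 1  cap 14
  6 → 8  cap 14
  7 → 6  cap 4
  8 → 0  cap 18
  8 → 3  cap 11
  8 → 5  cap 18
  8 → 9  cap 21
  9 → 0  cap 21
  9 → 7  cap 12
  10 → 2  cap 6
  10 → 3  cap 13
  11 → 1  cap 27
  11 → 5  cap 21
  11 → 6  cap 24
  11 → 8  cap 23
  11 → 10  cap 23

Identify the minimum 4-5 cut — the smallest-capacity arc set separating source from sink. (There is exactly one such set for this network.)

Min-cut arcs: {(4,9), (4,11), (7,6)} (total capacity 28)

augment #1: 4→11→5 push 8
augment #2: 4→7→6→8→5 push 4
augment #3: 4→9→0→2→5 push 7
augment #4: 4→9→0→10→2→5 push 2
augment #5: 4→9→0→10→3→11→5 push 7
max flow = 28; residual-reachable set from 4 gives S-side
cut edges (S→T): {(4,9), (4,11), (7,6)} total cap 28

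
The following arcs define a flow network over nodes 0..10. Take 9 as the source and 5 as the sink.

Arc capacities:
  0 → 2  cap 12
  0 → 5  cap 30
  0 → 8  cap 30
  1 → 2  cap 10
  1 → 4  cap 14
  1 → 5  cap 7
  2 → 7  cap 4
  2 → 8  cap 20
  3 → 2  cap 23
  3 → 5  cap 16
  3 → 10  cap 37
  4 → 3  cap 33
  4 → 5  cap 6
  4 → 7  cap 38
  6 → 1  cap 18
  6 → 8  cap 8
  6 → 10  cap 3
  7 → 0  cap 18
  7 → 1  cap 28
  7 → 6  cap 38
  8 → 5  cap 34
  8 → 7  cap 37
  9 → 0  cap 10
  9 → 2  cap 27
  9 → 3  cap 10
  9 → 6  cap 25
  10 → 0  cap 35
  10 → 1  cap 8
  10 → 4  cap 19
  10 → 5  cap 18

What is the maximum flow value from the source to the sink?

augment #1: 9→0→5 bottleneck 10, total now 10
augment #2: 9→3→5 bottleneck 10, total now 20
augment #3: 9→2→8→5 bottleneck 20, total now 40
augment #4: 9→6→1→5 bottleneck 7, total now 47
augment #5: 9→6→8→5 bottleneck 8, total now 55
augment #6: 9→6→10→5 bottleneck 3, total now 58
augment #7: 9→2→7→0→5 bottleneck 4, total now 62
augment #8: 9→6→1→4→5 bottleneck 6, total now 68
augment #9: 9→6→1→4→3→5 bottleneck 1, total now 69

Maximum flow value: 69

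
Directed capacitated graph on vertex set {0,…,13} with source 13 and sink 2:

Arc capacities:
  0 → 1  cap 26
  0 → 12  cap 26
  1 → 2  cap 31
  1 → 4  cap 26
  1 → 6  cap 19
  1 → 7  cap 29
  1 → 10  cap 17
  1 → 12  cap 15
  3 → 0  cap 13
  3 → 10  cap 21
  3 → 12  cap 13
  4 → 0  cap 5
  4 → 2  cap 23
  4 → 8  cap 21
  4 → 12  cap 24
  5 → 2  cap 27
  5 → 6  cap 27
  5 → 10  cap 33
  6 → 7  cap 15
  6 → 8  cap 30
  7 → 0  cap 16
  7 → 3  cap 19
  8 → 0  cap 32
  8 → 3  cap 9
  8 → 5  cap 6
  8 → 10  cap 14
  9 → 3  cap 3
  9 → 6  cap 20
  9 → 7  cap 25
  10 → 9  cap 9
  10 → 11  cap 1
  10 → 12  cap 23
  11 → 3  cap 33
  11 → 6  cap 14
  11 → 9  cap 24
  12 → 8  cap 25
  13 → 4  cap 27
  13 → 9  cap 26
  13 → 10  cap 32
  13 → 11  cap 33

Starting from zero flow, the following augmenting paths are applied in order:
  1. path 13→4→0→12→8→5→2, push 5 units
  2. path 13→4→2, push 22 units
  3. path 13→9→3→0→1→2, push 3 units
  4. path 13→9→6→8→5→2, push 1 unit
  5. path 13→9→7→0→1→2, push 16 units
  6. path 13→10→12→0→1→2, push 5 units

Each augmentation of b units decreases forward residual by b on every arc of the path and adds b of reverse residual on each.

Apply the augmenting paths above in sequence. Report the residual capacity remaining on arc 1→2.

Residual capacity of (1,2): 7

after path 1 (13→4→0→12→8→5→2, push 5): res(1,2)=31
after path 2 (13→4→2, push 22): res(1,2)=31
after path 3 (13→9→3→0→1→2, push 3): res(1,2)=28
after path 4 (13→9→6→8→5→2, push 1): res(1,2)=28
after path 5 (13→9→7→0→1→2, push 16): res(1,2)=12
after path 6 (13→10→12→0→1→2, push 5): res(1,2)=7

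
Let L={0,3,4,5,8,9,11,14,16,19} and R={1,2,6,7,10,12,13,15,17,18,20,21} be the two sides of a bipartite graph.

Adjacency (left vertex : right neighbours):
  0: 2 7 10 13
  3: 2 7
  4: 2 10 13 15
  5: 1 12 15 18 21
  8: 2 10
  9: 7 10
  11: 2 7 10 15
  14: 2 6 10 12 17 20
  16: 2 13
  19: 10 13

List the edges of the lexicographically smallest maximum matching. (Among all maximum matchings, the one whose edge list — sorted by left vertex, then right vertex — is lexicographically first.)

|M| = 7 (so the lex-smallest maximum matching has 7 edges)
process left vertices in ascending order; for each, take the smallest-labelled available neighbour that still permits 7 edges overall, or leave it unmatched if none does
lex-smallest matching: {0-2, 3-7, 4-10, 5-1, 11-15, 14-6, 16-13}

Lex-smallest maximum matching: {(0,2), (3,7), (4,10), (5,1), (11,15), (14,6), (16,13)}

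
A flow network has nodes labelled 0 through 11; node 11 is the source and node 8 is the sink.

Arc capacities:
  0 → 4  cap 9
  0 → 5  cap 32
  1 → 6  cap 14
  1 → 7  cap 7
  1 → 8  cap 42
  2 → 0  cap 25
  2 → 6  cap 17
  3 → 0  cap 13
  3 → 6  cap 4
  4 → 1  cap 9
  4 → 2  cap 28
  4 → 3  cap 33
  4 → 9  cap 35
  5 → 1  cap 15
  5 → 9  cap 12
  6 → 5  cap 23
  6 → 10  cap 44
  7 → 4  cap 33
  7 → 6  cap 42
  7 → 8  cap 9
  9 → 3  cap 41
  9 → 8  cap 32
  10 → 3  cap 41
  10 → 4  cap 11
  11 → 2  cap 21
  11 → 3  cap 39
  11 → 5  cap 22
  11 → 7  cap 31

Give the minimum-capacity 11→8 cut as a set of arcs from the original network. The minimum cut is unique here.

augment #1: 11→7→8 push 9
augment #2: 11→5→1→8 push 15
augment #3: 11→5→9→8 push 7
augment #4: 11→7→4→1→8 push 9
augment #5: 11→7→4→9→8 push 13
augment #6: 11→2→0→4→9→8 push 9
augment #7: 11→2→0→5→9→8 push 3
max flow = 65; residual-reachable set from 11 gives S-side
cut edges (S→T): {(4,1), (5,1), (7,8), (9,8)} total cap 65

Min-cut arcs: {(4,1), (5,1), (7,8), (9,8)} (total capacity 65)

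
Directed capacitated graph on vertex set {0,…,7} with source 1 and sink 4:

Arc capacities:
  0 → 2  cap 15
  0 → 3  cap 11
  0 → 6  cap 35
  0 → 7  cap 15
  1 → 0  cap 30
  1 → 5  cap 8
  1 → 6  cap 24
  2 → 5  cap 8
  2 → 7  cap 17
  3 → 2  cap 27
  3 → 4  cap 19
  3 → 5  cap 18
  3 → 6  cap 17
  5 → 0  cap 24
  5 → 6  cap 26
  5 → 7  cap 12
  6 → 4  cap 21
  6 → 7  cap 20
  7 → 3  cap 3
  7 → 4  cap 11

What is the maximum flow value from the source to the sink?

augment #1: 1→6→4 bottleneck 21, total now 21
augment #2: 1→0→3→4 bottleneck 11, total now 32
augment #3: 1→0→7→4 bottleneck 11, total now 43
augment #4: 1→0→7→3→4 bottleneck 3, total now 46

Maximum flow value: 46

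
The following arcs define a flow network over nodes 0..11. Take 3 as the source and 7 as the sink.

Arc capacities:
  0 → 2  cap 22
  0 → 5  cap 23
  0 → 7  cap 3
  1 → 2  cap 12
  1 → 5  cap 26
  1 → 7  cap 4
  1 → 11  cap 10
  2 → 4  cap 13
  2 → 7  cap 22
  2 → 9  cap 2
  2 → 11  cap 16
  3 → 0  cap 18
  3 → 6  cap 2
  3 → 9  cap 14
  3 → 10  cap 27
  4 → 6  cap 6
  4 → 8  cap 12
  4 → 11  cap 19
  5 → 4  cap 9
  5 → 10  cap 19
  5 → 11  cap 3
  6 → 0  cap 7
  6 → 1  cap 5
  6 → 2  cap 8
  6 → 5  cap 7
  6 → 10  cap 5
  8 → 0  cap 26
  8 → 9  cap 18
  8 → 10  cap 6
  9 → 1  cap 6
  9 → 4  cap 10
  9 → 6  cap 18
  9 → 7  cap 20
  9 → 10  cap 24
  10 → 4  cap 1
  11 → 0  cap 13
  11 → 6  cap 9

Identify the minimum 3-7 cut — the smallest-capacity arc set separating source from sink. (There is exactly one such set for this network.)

augment #1: 3→0→7 push 3
augment #2: 3→9→7 push 14
augment #3: 3→0→2→7 push 15
augment #4: 3→6→1→7 push 2
augment #5: 3→10→4→6→1→7 push 1
max flow = 35; residual-reachable set from 3 gives S-side
cut edges (S→T): {(3,0), (3,6), (3,9), (10,4)} total cap 35

Min-cut arcs: {(3,0), (3,6), (3,9), (10,4)} (total capacity 35)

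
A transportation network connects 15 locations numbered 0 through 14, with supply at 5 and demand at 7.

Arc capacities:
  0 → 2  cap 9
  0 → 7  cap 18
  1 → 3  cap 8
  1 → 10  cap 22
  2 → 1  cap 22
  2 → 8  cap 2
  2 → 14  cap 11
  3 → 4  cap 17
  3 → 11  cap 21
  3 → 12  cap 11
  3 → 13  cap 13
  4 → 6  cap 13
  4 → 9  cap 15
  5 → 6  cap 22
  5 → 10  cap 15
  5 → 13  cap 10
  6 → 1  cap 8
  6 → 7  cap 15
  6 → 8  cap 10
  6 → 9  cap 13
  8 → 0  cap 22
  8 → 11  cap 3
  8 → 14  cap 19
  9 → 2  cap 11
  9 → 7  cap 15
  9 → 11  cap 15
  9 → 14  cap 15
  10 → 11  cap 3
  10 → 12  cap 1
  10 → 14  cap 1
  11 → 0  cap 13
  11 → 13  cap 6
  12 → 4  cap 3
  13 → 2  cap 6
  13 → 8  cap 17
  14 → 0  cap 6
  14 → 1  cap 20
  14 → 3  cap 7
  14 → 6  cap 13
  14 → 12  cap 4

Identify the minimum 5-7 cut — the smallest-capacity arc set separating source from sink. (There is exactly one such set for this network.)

Min-cut arcs: {(5,6), (5,13), (10,11), (10,12), (10,14)} (total capacity 37)

augment #1: 5→6→7 push 15
augment #2: 5→6→9→7 push 7
augment #3: 5→10→11→0→7 push 3
augment #4: 5→10→14→0→7 push 1
augment #5: 5→13→8→0→7 push 10
augment #6: 5→10→12→4→9→7 push 1
max flow = 37; residual-reachable set from 5 gives S-side
cut edges (S→T): {(5,6), (5,13), (10,11), (10,12), (10,14)} total cap 37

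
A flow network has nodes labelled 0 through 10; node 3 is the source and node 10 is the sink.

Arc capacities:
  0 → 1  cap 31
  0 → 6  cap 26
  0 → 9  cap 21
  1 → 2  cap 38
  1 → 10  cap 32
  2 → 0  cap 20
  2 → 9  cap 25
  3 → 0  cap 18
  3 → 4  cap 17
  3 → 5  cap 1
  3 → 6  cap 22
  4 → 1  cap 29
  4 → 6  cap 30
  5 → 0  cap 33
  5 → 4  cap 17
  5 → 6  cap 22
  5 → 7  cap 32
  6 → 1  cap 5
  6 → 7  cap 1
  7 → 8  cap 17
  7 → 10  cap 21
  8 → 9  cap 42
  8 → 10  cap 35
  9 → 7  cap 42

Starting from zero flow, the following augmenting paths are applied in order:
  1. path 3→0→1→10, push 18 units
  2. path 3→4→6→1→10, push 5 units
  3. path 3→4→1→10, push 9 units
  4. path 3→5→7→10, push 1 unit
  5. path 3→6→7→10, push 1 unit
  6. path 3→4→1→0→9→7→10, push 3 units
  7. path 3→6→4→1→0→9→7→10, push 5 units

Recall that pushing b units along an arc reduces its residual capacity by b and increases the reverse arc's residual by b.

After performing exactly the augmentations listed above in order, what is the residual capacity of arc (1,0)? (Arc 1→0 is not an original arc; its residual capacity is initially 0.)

after path 1 (3→0→1→10, push 18): res(1,0)=18
after path 2 (3→4→6→1→10, push 5): res(1,0)=18
after path 3 (3→4→1→10, push 9): res(1,0)=18
after path 4 (3→5→7→10, push 1): res(1,0)=18
after path 5 (3→6→7→10, push 1): res(1,0)=18
after path 6 (3→4→1→0→9→7→10, push 3): res(1,0)=15
after path 7 (3→6→4→1→0→9→7→10, push 5): res(1,0)=10

Residual capacity of (1,0): 10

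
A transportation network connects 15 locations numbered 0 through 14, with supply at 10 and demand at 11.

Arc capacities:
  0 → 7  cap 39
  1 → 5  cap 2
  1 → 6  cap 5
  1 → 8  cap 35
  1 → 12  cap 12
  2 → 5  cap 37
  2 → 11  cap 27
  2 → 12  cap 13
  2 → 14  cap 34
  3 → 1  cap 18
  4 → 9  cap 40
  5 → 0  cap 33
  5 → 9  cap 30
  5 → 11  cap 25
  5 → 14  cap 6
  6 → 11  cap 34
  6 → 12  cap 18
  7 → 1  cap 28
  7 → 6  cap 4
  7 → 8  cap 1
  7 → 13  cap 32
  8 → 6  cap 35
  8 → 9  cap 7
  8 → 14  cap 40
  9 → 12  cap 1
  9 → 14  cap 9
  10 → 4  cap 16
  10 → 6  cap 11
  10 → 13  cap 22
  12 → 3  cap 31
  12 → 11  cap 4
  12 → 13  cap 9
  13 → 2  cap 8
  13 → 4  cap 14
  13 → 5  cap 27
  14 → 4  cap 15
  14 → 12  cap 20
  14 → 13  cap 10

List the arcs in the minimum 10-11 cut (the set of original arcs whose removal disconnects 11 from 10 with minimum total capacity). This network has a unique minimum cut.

Min-cut arcs: {(9,12), (9,14), (10,6), (10,13)} (total capacity 43)

augment #1: 10→6→11 push 11
augment #2: 10→13→2→11 push 8
augment #3: 10→13→5→11 push 14
augment #4: 10→4→9→12→11 push 1
augment #5: 10→4→9→14→12→11 push 3
augment #6: 10→4→9→14→13→5→11 push 6
max flow = 43; residual-reachable set from 10 gives S-side
cut edges (S→T): {(9,12), (9,14), (10,6), (10,13)} total cap 43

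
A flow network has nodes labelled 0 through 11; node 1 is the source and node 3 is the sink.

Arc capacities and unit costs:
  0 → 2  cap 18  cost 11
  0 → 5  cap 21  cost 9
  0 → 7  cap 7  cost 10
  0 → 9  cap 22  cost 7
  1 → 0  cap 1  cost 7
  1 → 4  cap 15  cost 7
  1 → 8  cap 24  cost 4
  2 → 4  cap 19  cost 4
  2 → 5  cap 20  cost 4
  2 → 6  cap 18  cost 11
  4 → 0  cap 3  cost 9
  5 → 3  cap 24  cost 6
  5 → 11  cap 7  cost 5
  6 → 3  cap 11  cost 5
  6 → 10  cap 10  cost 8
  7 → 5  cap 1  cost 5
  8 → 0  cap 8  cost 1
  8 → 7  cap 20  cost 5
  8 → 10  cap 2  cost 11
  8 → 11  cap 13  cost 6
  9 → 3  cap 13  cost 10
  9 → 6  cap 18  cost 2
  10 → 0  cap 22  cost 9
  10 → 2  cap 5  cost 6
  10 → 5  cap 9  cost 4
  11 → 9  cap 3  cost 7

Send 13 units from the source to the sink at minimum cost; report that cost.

shortest-cost path #1: 1→8→0→9→6→3 push 8 @ unit cost 19 (adds 152)
shortest-cost path #2: 1→8→7→5→3 push 1 @ unit cost 20 (adds 20)
shortest-cost path #3: 1→0→9→6→3 push 1 @ unit cost 21 (adds 21)
shortest-cost path #4: 1→8→11→9→6→3 push 2 @ unit cost 24 (adds 48)
shortest-cost path #5: 1→8→10→5→3 push 1 @ unit cost 25 (adds 25)
total cost = 266

Minimum cost for 13 units: 266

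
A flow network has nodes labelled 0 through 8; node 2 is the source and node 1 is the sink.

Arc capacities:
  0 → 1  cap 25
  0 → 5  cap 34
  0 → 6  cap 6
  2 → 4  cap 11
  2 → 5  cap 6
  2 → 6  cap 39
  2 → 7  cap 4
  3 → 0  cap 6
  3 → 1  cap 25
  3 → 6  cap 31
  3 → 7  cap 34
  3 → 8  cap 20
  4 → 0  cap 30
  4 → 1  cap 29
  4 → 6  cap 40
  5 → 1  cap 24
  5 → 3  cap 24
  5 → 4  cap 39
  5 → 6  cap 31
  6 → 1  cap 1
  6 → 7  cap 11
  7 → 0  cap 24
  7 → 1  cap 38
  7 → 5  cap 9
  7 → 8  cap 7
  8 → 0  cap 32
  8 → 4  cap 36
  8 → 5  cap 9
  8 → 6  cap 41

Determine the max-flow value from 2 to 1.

augment #1: 2→4→1 bottleneck 11, total now 11
augment #2: 2→5→1 bottleneck 6, total now 17
augment #3: 2→6→1 bottleneck 1, total now 18
augment #4: 2→7→1 bottleneck 4, total now 22
augment #5: 2→6→7→1 bottleneck 11, total now 33

Maximum flow value: 33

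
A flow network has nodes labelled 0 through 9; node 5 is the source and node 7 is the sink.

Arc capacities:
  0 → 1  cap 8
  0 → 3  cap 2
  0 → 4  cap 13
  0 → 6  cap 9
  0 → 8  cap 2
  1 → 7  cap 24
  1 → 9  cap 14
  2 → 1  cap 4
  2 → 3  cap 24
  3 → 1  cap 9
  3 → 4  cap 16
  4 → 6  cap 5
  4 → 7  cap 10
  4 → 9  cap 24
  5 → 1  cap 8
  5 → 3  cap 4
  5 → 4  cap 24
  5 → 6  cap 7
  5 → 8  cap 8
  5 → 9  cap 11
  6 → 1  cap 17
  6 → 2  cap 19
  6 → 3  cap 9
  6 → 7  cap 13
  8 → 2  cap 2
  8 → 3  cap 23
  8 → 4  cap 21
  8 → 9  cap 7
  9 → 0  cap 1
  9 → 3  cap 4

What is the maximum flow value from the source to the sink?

Maximum flow value: 42

augment #1: 5→1→7 bottleneck 8, total now 8
augment #2: 5→4→7 bottleneck 10, total now 18
augment #3: 5→6→7 bottleneck 7, total now 25
augment #4: 5→3→1→7 bottleneck 4, total now 29
augment #5: 5→4→6→7 bottleneck 5, total now 34
augment #6: 5→8→2→1→7 bottleneck 2, total now 36
augment #7: 5→8→3→1→7 bottleneck 5, total now 41
augment #8: 5→9→0→1→7 bottleneck 1, total now 42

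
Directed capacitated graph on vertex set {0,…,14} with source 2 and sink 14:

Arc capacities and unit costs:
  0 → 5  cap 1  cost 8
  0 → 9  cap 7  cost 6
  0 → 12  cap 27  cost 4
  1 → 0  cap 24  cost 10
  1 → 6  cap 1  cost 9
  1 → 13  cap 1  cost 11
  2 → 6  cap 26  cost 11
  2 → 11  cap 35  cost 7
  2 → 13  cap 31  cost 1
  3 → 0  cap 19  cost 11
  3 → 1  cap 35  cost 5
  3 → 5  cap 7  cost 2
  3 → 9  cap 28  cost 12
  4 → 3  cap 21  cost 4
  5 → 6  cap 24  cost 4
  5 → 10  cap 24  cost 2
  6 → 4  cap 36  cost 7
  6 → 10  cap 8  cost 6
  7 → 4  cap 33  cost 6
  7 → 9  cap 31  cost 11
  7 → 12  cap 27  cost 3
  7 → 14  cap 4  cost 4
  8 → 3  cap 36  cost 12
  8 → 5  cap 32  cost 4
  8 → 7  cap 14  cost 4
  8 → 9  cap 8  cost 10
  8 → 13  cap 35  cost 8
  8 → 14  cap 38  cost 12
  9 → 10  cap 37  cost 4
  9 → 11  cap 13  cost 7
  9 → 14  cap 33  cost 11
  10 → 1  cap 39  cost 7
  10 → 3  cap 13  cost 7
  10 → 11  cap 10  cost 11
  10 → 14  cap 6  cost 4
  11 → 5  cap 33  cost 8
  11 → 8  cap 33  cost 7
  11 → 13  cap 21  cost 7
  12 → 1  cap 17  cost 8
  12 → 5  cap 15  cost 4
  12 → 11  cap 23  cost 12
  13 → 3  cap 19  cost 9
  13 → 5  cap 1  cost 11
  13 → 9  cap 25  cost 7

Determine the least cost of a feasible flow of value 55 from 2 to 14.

shortest-cost path #1: 2→13→9→10→14 push 6 @ unit cost 16 (adds 96)
shortest-cost path #2: 2→13→9→14 push 19 @ unit cost 19 (adds 361)
shortest-cost path #3: 2→13→5→10→9→14 push 1 @ unit cost 21 (adds 21)
shortest-cost path #4: 2→13→3→5→10→9→14 push 5 @ unit cost 21 (adds 105)
shortest-cost path #5: 2→11→8→7→14 push 4 @ unit cost 22 (adds 88)
shortest-cost path #6: 2→11→8→14 push 20 @ unit cost 26 (adds 520)
total cost = 1191

Minimum cost for 55 units: 1191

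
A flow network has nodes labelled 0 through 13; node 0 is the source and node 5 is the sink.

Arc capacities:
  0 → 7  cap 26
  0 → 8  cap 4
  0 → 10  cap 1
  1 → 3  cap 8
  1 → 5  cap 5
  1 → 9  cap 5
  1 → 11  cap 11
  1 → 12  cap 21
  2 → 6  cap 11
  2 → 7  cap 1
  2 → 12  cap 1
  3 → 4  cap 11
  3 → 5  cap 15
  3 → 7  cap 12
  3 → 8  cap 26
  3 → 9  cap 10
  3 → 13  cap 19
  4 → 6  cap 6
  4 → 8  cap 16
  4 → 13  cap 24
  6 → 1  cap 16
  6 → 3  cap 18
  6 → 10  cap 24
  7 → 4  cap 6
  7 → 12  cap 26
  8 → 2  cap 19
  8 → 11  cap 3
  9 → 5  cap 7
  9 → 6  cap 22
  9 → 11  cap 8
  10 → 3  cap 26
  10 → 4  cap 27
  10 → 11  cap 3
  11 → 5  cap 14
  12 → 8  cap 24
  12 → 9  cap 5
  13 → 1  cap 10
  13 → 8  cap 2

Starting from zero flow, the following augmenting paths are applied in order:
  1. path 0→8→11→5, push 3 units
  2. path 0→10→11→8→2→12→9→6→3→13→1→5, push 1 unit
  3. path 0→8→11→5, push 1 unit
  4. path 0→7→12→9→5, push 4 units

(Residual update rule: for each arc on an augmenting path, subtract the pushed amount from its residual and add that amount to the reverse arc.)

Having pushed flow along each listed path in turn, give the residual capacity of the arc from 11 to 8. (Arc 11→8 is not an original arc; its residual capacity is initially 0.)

Residual capacity of (11,8): 3

after path 1 (0→8→11→5, push 3): res(11,8)=3
after path 2 (0→10→11→8→2→12→9→6→3→13→1→5, push 1): res(11,8)=2
after path 3 (0→8→11→5, push 1): res(11,8)=3
after path 4 (0→7→12→9→5, push 4): res(11,8)=3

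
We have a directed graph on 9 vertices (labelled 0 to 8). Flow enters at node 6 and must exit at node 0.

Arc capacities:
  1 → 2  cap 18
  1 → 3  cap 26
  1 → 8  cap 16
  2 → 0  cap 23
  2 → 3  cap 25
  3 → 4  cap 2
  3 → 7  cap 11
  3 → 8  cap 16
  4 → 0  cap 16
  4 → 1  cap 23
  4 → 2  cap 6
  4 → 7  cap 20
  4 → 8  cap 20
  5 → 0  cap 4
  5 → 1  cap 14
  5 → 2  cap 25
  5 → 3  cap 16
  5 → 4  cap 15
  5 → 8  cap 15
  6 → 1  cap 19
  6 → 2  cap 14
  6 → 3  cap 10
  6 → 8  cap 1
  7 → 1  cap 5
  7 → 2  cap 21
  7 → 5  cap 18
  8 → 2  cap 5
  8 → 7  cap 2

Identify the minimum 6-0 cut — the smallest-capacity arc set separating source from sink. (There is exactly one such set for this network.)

Min-cut arcs: {(2,0), (3,4), (3,7), (8,7)} (total capacity 38)

augment #1: 6→2→0 push 14
augment #2: 6→1→2→0 push 9
augment #3: 6→3→4→0 push 2
augment #4: 6→3→7→5→0 push 4
augment #5: 6→3→7→5→4→0 push 4
augment #6: 6→8→7→5→4→0 push 1
augment #7: 6→1→3→7→5→4→0 push 3
augment #8: 6→1→8→7→5→4→0 push 1
max flow = 38; residual-reachable set from 6 gives S-side
cut edges (S→T): {(2,0), (3,4), (3,7), (8,7)} total cap 38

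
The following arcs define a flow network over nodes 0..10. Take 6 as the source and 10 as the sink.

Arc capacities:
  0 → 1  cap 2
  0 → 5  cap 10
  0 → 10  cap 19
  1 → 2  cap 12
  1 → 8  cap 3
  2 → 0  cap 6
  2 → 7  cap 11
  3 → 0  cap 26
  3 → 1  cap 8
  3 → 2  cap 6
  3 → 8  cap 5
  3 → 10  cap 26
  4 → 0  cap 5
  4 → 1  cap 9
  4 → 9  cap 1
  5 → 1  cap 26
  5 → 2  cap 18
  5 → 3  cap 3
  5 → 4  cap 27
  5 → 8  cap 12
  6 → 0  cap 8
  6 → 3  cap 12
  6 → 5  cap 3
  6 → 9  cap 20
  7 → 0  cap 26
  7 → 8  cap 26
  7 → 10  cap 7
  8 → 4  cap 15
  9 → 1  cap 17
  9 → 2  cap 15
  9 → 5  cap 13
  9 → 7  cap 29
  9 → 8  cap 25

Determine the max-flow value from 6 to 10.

Maximum flow value: 41

augment #1: 6→0→10 bottleneck 8, total now 8
augment #2: 6→3→10 bottleneck 12, total now 20
augment #3: 6→5→3→10 bottleneck 3, total now 23
augment #4: 6→9→7→10 bottleneck 7, total now 30
augment #5: 6→9→2→0→10 bottleneck 6, total now 36
augment #6: 6→9→7→0→10 bottleneck 5, total now 41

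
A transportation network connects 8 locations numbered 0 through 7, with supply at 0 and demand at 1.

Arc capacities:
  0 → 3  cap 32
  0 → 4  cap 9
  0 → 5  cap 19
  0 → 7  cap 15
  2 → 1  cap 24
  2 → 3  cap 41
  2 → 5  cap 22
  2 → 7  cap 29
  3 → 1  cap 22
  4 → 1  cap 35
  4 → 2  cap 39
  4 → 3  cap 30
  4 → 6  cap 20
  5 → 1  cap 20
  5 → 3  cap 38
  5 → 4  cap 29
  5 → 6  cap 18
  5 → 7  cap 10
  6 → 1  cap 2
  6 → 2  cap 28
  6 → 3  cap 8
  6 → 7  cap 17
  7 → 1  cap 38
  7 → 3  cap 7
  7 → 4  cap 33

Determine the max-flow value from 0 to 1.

augment #1: 0→3→1 bottleneck 22, total now 22
augment #2: 0→4→1 bottleneck 9, total now 31
augment #3: 0→5→1 bottleneck 19, total now 50
augment #4: 0→7→1 bottleneck 15, total now 65

Maximum flow value: 65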